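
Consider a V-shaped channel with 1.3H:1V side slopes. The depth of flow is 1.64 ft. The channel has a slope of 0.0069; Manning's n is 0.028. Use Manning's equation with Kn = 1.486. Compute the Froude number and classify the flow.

For a triangular section with side slope z = 1.3: A = zy² = 1.3×1.64² = 3.496 ft²; P = 2y√(1+z²) = 2×1.64×1.64 = 5.38 ft.
Hydraulic radius R = A/P = 3.496/5.38 = 0.65 ft.
V = (1.486/n) R^(2/3) √S = (1.486/0.028) × 0.65^(2/3) × √0.0069 = 3.308 ft/s. Hydraulic depth D_h = A/T = 3.496/4.264 = 0.82 ft.
Froude number Fr = V/√(g·D_h) = 3.308/√(32.2×0.82) = 0.644, which is less than 1, so the flow is subcritical.

subcritical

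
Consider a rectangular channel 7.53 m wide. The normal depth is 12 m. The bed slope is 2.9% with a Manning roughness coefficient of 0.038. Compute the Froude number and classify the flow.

subcritical

Flow area A = b·y = 7.53 × 12 = 90.36 m². Wetted perimeter P = b + 2y = 7.53 + 2×12 = 31.53 m.
Hydraulic radius R = A/P = 90.36/31.53 = 2.866 m.
V = (1/n) R^(2/3) √S = (1/0.038) × 2.866^(2/3) × √0.029 = 9.042 m/s. Hydraulic depth D_h = A/T = 90.36/7.53 = 12 m.
Froude number Fr = V/√(g·D_h) = 9.042/√(9.81×12) = 0.833, which is less than 1, so the flow is subcritical.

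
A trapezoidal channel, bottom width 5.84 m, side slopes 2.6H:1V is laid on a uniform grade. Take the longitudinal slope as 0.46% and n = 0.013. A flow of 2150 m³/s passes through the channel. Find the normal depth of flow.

Manning's equation rearranged: A R^(2/3) = nQ / (1·√S) = 0.013 × 2150 / (√0.0046) = 412.1.
Try y = 5.54 m: A R^(2/3) = 236.2 — short.
Try y = 8.04 m: A R^(2/3) = 563.9 — over.
Try y = 7.04 m: A R^(2/3) = 411.9 — matches.

y_n = 7.04 m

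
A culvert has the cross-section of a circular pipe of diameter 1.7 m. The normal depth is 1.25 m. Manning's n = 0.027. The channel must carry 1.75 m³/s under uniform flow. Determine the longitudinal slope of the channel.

S = 0.00171

For a circular section of diameter D = 1.7 m at depth y = 1.25 m, the central angle is θ = 2 arccos(1 − 2y/D) = 4.122 rad. Then A = (D²/8)(θ − sin θ) = 1.789 m² and P = Dθ/2 = 3.503 m.
Hydraulic radius R = A/P = 1.789/3.503 = 0.5106 m.
From Manning's equation, S = [nQ / (1 A R^(2/3))]² = [0.027 × 1.75 / (1 × 1.789 × 0.5106^(2/3))]² = 0.00171.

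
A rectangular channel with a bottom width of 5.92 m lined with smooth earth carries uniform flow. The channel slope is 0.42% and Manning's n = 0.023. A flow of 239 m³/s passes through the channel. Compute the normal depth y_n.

Manning's equation rearranged: A R^(2/3) = nQ / (1·√S) = 0.023 × 239 / (√0.0042) = 84.82.
At y = 6.84 m: A R^(2/3) = 65.68 — low.
At y = 8.48 m: A R^(2/3) = 84.77 — matches.

y_n = 8.48 m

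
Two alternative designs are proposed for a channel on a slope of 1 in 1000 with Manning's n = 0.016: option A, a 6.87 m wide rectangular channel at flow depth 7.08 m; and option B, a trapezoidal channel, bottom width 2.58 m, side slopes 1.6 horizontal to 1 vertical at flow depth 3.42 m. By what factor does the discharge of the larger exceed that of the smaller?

Channel A: Flow area A = b·y = 6.87 × 7.08 = 48.64 m². Wetted perimeter P = b + 2y = 6.87 + 2×7.08 = 21.03 m. Hydraulic radius R = A/P = 48.64/21.03 = 2.313 m. Q_A = (1/0.016)·48.64·2.313^(2/3)·√0.001 = 168.1 m³/s.
Channel B: With bottom width b = 2.58 m and side slope z = 1.6: A = (b + zy)y = (2.58 + 1.6×3.42)×3.42 = 27.54 m²; P = b + 2y√(1+z²) = 2.58 + 2×3.42×1.887 = 15.49 m. Hydraulic radius R = A/P = 27.54/15.49 = 1.778 m. Q_B = (1/0.016)·27.54·1.778^(2/3)·√0.001 = 79.89 m³/s.
The larger discharge is 168.1 m³/s and the smaller is 79.89 m³/s; the ratio is 2.1.

2.1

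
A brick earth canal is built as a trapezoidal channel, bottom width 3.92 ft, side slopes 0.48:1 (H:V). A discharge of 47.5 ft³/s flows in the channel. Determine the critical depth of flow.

y_c = 1.55 ft

At critical depth, Q² T / (g A³) = 1, i.e. A³/T = Q²/g = 47.5²/32.2 = 70.07.
Trying y = 1.35 ft: A³/T = 44.96 — low.
Trying y = 1.55 ft: A³/T = 69.86 — matches.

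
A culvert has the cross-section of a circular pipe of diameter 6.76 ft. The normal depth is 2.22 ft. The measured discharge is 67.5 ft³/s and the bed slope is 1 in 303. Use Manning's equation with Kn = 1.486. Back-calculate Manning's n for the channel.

For a circular section of diameter D = 6.76 ft at depth y = 2.22 ft, the central angle is θ = 2 arccos(1 − 2y/D) = 2.441 rad. Then A = (D²/8)(θ − sin θ) = 10.26 ft² and P = Dθ/2 = 8.25 ft.
Hydraulic radius R = A/P = 10.26/8.25 = 1.244 ft.
Rearranging Manning's equation: n = (1.486/Q) A R^(2/3) S^(1/2) = (1.486/67.5) × 10.26 × 1.244^(2/3) × √0.0033 = 0.015.

n = 0.015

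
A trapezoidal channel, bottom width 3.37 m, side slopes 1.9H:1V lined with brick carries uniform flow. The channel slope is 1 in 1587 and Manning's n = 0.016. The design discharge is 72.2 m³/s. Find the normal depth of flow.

y_n = 3.26 m

Manning's equation rearranged: A R^(2/3) = nQ / (1·√S) = 0.016 × 72.2 / (√0.0006301) = 46.02.
Trying y = 2.26 m: A R^(2/3) = 20.89 — low.
Trying y = 3.59 m: A R^(2/3) = 57.06 — high.
Trying y = 3.26 m: A R^(2/3) = 46.05 — ≈ 46.02.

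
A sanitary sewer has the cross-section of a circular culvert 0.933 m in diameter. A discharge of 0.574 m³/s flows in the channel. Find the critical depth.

y_c = 0.438 m

At critical depth, Q² T / (g A³) = 1, i.e. A³/T = Q²/g = 0.574²/9.81 = 0.03359.
Trying y = 0.333 m: A³/T = 0.01175 — short.
Trying y = 0.476 m: A³/T = 0.04624 — over.
Trying y = 0.438 m: A³/T = 0.03365 — close enough.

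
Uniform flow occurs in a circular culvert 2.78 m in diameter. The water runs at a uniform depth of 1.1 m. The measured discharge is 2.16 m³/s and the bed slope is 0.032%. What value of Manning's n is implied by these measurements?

For a circular section of diameter D = 2.78 m at depth y = 1.1 m, the central angle is θ = 2 arccos(1 − 2y/D) = 2.721 rad. Then A = (D²/8)(θ − sin θ) = 2.235 m² and P = Dθ/2 = 3.783 m.
Hydraulic radius R = A/P = 2.235/3.783 = 0.5908 m.
Rearranging Manning's equation: n = (1/Q) A R^(2/3) S^(1/2) = (1/2.16) × 2.235 × 0.5908^(2/3) × √0.00032 = 0.013.

n = 0.013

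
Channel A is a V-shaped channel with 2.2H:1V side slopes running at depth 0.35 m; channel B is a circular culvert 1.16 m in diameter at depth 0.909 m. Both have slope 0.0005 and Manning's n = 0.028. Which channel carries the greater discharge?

Channel A: For a triangular section with side slope z = 2.2: A = zy² = 2.2×0.35² = 0.2695 m²; P = 2y√(1+z²) = 2×0.35×2.417 = 1.692 m. Hydraulic radius R = A/P = 0.2695/1.692 = 0.1593 m. Q_A = (1/0.028)·0.2695·0.1593^(2/3)·√0.0005 = 0.06325 m³/s.
Channel B: For a circular section of diameter D = 1.16 m at depth y = 0.909 m, the central angle is θ = 2 arccos(1 − 2y/D) = 4.348 rad. Then A = (D²/8)(θ − sin θ) = 0.8885 m² and P = Dθ/2 = 2.522 m. Hydraulic radius R = A/P = 0.8885/2.522 = 0.3523 m. Q_B = (1/0.028)·0.8885·0.3523^(2/3)·√0.0005 = 0.3539 m³/s.
Q_A = 0.06325 m³/s vs Q_B = 0.3539 m³/s, so channel B carries more.

channel B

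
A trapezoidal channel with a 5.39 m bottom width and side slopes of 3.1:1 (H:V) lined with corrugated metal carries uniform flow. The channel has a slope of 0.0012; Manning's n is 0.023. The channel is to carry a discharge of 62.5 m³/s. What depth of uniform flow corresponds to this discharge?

y_n = 2.45 m

Manning's equation rearranged: A R^(2/3) = nQ / (1·√S) = 0.023 × 62.5 / (√0.0012) = 41.5.
Try y = 2.84 m: A R^(2/3) = 57.13 — too large.
Try y = 2.45 m: A R^(2/3) = 41.5 — ≈ 41.5.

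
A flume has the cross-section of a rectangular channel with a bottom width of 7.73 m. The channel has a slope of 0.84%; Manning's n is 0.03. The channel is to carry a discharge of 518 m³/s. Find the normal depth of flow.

Manning's equation rearranged: A R^(2/3) = nQ / (1·√S) = 0.03 × 518 / (√0.0084) = 169.6.
Trying y = 8.81 m: A R^(2/3) = 131.6 — low.
Trying y = 12.5 m: A R^(2/3) = 198.8 — high.
Trying y = 10.9 m: A R^(2/3) = 169.5 — ≈ 169.6.

y_n = 10.9 m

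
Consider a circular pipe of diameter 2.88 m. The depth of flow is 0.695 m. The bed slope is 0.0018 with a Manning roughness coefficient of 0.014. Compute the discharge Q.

For a circular section of diameter D = 2.88 m at depth y = 0.695 m, the central angle is θ = 2 arccos(1 − 2y/D) = 2.054 rad. Then A = (D²/8)(θ − sin θ) = 1.212 m² and P = Dθ/2 = 2.958 m.
Hydraulic radius R = A/P = 1.212/2.958 = 0.4096 m.
Manning's equation: Q = (1/n) A R^(2/3) S^(1/2) = (1/0.014) × 1.212 × 0.4096^(2/3) × 0.0018^(1/2) = 2.03 m³/s.

Q = 2.03 m³/s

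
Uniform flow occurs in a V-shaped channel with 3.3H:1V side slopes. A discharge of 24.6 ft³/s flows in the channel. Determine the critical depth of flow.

At critical depth, Q² T / (g A³) = 1, i.e. A³/T = Q²/g = 24.6²/32.2 = 18.79.
Try y = 1.44 ft: A³/T = 33.71 — over.
Try y = 0.913 ft: A³/T = 3.454 — short.
Try y = 1.28 ft: A³/T = 18.71 — ≈ 18.79.

y_c = 1.28 ft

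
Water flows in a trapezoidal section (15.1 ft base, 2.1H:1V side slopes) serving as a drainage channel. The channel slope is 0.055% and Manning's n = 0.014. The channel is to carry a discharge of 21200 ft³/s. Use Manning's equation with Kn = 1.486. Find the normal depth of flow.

y_n = 24.1 ft

Manning's equation rearranged: A R^(2/3) = nQ / (1.486·√S) = 0.014 × 21200 / (1.486 × √0.00055) = 8517.
Try y = 27.7 ft: A R^(2/3) = 11840 — high.
Try y = 20.8 ft: A R^(2/3) = 6022 — low.
Try y = 24.1 ft: A R^(2/3) = 8506 — matches.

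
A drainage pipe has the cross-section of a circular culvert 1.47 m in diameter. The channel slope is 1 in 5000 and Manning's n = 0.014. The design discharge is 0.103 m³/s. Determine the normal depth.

Manning's equation rearranged: A R^(2/3) = nQ / (1·√S) = 0.014 × 0.103 / (√0.0002) = 0.102.
Trying y = 0.395 m: A R^(2/3) = 0.1375 — over.
Trying y = 0.249 m: A R^(2/3) = 0.05435 — short.
Trying y = 0.34 m: A R^(2/3) = 0.1022 — matches.

y_n = 0.34 m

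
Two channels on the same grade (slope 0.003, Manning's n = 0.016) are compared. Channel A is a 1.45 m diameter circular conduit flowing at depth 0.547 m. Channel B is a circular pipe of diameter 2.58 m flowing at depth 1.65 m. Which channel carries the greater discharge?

channel B

Channel A: For a circular section of diameter D = 1.45 m at depth y = 0.547 m, the central angle is θ = 2 arccos(1 − 2y/D) = 2.645 rad. Then A = (D²/8)(θ − sin θ) = 0.5702 m² and P = Dθ/2 = 1.918 m. Hydraulic radius R = A/P = 0.5702/1.918 = 0.2973 m. Q_A = (1/0.016)·0.5702·0.2973^(2/3)·√0.003 = 0.8694 m³/s.
Channel B: For a circular section of diameter D = 2.58 m at depth y = 1.65 m, the central angle is θ = 2 arccos(1 − 2y/D) = 3.707 rad. Then A = (D²/8)(θ − sin θ) = 3.531 m² and P = Dθ/2 = 4.782 m. Hydraulic radius R = A/P = 3.531/4.782 = 0.7382 m. Q_B = (1/0.016)·3.531·0.7382^(2/3)·√0.003 = 9.872 m³/s.
Q_A = 0.8694 m³/s vs Q_B = 9.872 m³/s, so channel B carries more.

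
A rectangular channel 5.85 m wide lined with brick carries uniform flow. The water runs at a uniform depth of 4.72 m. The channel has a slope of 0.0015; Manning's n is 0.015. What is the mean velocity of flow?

Flow area A = b·y = 5.85 × 4.72 = 27.61 m². Wetted perimeter P = b + 2y = 5.85 + 2×4.72 = 15.29 m.
Hydraulic radius R = A/P = 27.61/15.29 = 1.806 m.
From Manning's equation, V = (1/n) R^(2/3) S^(1/2) = (1/0.015) × 1.806^(2/3) × 0.0015^(1/2) = 3.83 m/s.

V = 3.83 m/s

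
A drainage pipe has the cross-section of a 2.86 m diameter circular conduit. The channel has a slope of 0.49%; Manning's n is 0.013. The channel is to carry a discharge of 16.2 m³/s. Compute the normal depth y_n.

Manning's equation rearranged: A R^(2/3) = nQ / (1·√S) = 0.013 × 16.2 / (√0.0049) = 3.009.
Trying y = 2 m: A R^(2/3) = 4.295 — high.
Trying y = 1.4 m: A R^(2/3) = 2.477 — low.
Trying y = 1.57 m: A R^(2/3) = 2.999 — ≈ 3.009.

y_n = 1.57 m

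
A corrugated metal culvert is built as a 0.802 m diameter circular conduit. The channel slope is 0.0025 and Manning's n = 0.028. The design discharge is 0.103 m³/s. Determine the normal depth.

y_n = 0.319 m

Manning's equation rearranged: A R^(2/3) = nQ / (1·√S) = 0.028 × 0.103 / (√0.0025) = 0.05768.
Trying y = 0.248 m: A R^(2/3) = 0.03593 — too small.
Trying y = 0.39 m: A R^(2/3) = 0.08251 — too large.
Trying y = 0.319 m: A R^(2/3) = 0.05772 — close enough.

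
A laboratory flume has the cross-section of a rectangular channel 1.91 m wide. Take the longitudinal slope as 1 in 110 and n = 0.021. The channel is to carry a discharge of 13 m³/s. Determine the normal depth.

Manning's equation rearranged: A R^(2/3) = nQ / (1·√S) = 0.021 × 13 / (√0.009091) = 2.863.
Trying y = 1.75 m: A R^(2/3) = 2.425 — too small.
Trying y = 2.34 m: A R^(2/3) = 3.45 — too large.
Trying y = 2 m: A R^(2/3) = 2.856 — matches.

y_n = 2 m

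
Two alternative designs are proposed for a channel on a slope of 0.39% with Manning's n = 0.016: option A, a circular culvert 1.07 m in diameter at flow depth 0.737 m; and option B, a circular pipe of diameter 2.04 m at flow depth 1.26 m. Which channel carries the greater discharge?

Channel A: For a circular section of diameter D = 1.07 m at depth y = 0.737 m, the central angle is θ = 2 arccos(1 − 2y/D) = 3.916 rad. Then A = (D²/8)(θ − sin θ) = 0.6605 m² and P = Dθ/2 = 2.095 m. Hydraulic radius R = A/P = 0.6605/2.095 = 0.3153 m. Q_A = (1/0.016)·0.6605·0.3153^(2/3)·√0.0039 = 1.194 m³/s.
Channel B: For a circular section of diameter D = 2.04 m at depth y = 1.26 m, the central angle is θ = 2 arccos(1 − 2y/D) = 3.617 rad. Then A = (D²/8)(θ − sin θ) = 2.119 m² and P = Dθ/2 = 3.689 m. Hydraulic radius R = A/P = 2.119/3.689 = 0.5745 m. Q_B = (1/0.016)·2.119·0.5745^(2/3)·√0.0039 = 5.716 m³/s.
Q_A = 1.194 m³/s vs Q_B = 5.716 m³/s, so channel B carries more.

channel B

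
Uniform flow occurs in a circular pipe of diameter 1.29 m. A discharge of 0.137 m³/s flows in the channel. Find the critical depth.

y_c = 0.191 m

At critical depth, Q² T / (g A³) = 1, i.e. A³/T = Q²/g = 0.137²/9.81 = 0.001913.
Trying y = 0.157 m: A³/T = 0.0008842 — low.
Trying y = 0.241 m: A³/T = 0.00478 — high.
Trying y = 0.191 m: A³/T = 0.001916 — matches.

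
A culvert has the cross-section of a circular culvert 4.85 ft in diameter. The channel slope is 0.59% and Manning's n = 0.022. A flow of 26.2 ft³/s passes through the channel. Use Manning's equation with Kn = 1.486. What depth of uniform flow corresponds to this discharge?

y_n = 1.62 ft

Manning's equation rearranged: A R^(2/3) = nQ / (1.486·√S) = 0.022 × 26.2 / (1.486 × √0.0059) = 5.05.
At y = 2.03 ft: A R^(2/3) = 7.687 — too large.
At y = 1.62 ft: A R^(2/3) = 5.056 — ≈ 5.05.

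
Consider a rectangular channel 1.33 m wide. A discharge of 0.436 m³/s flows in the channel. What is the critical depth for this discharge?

For a rectangular channel, critical depth y_c = (q²/g)^(1/3) where q = Q/b = 0.436/1.33 = 0.3278 m²/s.
So y_c = (0.3278²/9.81)^(1/3) = 0.222 m.

y_c = 0.222 m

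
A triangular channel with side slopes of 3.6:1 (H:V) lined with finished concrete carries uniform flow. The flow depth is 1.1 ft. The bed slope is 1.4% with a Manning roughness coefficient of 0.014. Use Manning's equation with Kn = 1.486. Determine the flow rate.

Q = 35.8 ft³/s

For a triangular section with side slope z = 3.6: A = zy² = 3.6×1.1² = 4.356 ft²; P = 2y√(1+z²) = 2×1.1×3.736 = 8.22 ft.
Hydraulic radius R = A/P = 4.356/8.22 = 0.5299 ft.
Manning's equation: Q = (1.486/n) A R^(2/3) S^(1/2) = (1.486/0.014) × 4.356 × 0.5299^(2/3) × 0.014^(1/2) = 35.8 ft³/s.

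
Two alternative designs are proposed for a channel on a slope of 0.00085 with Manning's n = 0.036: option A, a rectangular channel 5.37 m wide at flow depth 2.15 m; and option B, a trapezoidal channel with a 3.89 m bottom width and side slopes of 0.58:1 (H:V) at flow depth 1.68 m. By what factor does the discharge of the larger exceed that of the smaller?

1.54

Channel A: Flow area A = b·y = 5.37 × 2.15 = 11.55 m². Wetted perimeter P = b + 2y = 5.37 + 2×2.15 = 9.67 m. Hydraulic radius R = A/P = 11.55/9.67 = 1.194 m. Q_A = (1/0.036)·11.55·1.194^(2/3)·√0.00085 = 10.52 m³/s.
Channel B: With bottom width b = 3.89 m and side slope z = 0.58: A = (b + zy)y = (3.89 + 0.58×1.68)×1.68 = 8.172 m²; P = b + 2y√(1+z²) = 3.89 + 2×1.68×1.156 = 7.774 m. Hydraulic radius R = A/P = 8.172/7.774 = 1.051 m. Q_B = (1/0.036)·8.172·1.051^(2/3)·√0.00085 = 6.842 m³/s.
The larger discharge is 10.52 m³/s and the smaller is 6.842 m³/s; the ratio is 1.54.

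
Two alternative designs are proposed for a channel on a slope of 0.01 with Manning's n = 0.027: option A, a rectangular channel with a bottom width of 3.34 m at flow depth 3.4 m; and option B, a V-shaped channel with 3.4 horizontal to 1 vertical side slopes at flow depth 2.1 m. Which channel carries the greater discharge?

Channel A: Flow area A = b·y = 3.34 × 3.4 = 11.36 m². Wetted perimeter P = b + 2y = 3.34 + 2×3.4 = 10.14 m. Hydraulic radius R = A/P = 11.36/10.14 = 1.12 m. Q_A = (1/0.027)·11.36·1.12^(2/3)·√0.01 = 45.36 m³/s.
Channel B: For a triangular section with side slope z = 3.4: A = zy² = 3.4×2.1² = 14.99 m²; P = 2y√(1+z²) = 2×2.1×3.544 = 14.88 m. Hydraulic radius R = A/P = 14.99/14.88 = 1.007 m. Q_B = (1/0.027)·14.99·1.007^(2/3)·√0.01 = 55.8 m³/s.
Q_A = 45.36 m³/s vs Q_B = 55.8 m³/s, so channel B carries more.

channel B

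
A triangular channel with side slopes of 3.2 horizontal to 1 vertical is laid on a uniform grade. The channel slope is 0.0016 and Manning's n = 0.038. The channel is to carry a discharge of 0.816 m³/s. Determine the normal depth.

Manning's equation rearranged: A R^(2/3) = nQ / (1·√S) = 0.038 × 0.816 / (√0.0016) = 0.7752.
Trying y = 0.561 m: A R^(2/3) = 0.4184 — short.
Trying y = 0.809 m: A R^(2/3) = 1.11 — over.
Trying y = 0.707 m: A R^(2/3) = 0.7752 — close enough.

y_n = 0.707 m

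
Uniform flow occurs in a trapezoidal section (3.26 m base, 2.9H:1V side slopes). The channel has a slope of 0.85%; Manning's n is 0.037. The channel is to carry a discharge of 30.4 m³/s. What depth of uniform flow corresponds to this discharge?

y_n = 1.59 m

Manning's equation rearranged: A R^(2/3) = nQ / (1·√S) = 0.037 × 30.4 / (√0.0085) = 12.2.
At y = 1.82 m: A R^(2/3) = 16.33 — high.
At y = 1.09 m: A R^(2/3) = 5.537 — low.
At y = 1.59 m: A R^(2/3) = 12.19 — matches.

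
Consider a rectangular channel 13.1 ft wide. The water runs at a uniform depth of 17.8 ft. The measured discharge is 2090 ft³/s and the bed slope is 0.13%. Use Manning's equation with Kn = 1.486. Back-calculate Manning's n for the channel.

Flow area A = b·y = 13.1 × 17.8 = 233.2 ft². Wetted perimeter P = b + 2y = 13.1 + 2×17.8 = 48.7 ft.
Hydraulic radius R = A/P = 233.2/48.7 = 4.788 ft.
Rearranging Manning's equation: n = (1.486/Q) A R^(2/3) S^(1/2) = (1.486/2090) × 233.2 × 4.788^(2/3) × √0.0013 = 0.017.

n = 0.017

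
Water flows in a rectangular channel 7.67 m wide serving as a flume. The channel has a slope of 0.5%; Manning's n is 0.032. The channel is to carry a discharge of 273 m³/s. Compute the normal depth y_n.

Manning's equation rearranged: A R^(2/3) = nQ / (1·√S) = 0.032 × 273 / (√0.005) = 123.5.
At y = 7.28 m: A R^(2/3) = 103.2 — short.
At y = 9.16 m: A R^(2/3) = 136.3 — over.
At y = 8.44 m: A R^(2/3) = 123.6 — close enough.

y_n = 8.44 m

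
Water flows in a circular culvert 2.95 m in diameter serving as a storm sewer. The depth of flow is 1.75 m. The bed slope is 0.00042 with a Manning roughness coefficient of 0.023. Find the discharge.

Q = 3.28 m³/s

For a circular section of diameter D = 2.95 m at depth y = 1.75 m, the central angle is θ = 2 arccos(1 − 2y/D) = 3.517 rad. Then A = (D²/8)(θ − sin θ) = 4.224 m² and P = Dθ/2 = 5.187 m.
Hydraulic radius R = A/P = 4.224/5.187 = 0.8143 m.
Manning's equation: Q = (1/n) A R^(2/3) S^(1/2) = (1/0.023) × 4.224 × 0.8143^(2/3) × 0.00042^(1/2) = 3.28 m³/s.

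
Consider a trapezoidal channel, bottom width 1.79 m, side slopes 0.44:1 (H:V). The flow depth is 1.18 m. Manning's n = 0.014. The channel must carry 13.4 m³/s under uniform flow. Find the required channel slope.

S = 0.00889

With bottom width b = 1.79 m and side slope z = 0.44: A = (b + zy)y = (1.79 + 0.44×1.18)×1.18 = 2.725 m²; P = b + 2y√(1+z²) = 1.79 + 2×1.18×1.093 = 4.368 m.
Hydraulic radius R = A/P = 2.725/4.368 = 0.6238 m.
From Manning's equation, S = [nQ / (1 A R^(2/3))]² = [0.014 × 13.4 / (1 × 2.725 × 0.6238^(2/3))]² = 0.00889.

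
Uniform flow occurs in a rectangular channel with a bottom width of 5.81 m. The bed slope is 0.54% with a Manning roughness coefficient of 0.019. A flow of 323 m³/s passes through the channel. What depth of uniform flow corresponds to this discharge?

y_n = 8.58 m

Manning's equation rearranged: A R^(2/3) = nQ / (1·√S) = 0.019 × 323 / (√0.0054) = 83.51.
At y = 5.84 m: A R^(2/3) = 52.78 — too small.
At y = 9.38 m: A R^(2/3) = 92.69 — too large.
At y = 8.58 m: A R^(2/3) = 83.56 — matches.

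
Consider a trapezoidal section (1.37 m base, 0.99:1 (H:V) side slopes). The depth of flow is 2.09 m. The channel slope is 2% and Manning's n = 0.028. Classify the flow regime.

supercritical

With bottom width b = 1.37 m and side slope z = 0.99: A = (b + zy)y = (1.37 + 0.99×2.09)×2.09 = 7.188 m²; P = b + 2y√(1+z²) = 1.37 + 2×2.09×1.407 = 7.252 m.
Hydraulic radius R = A/P = 7.188/7.252 = 0.9911 m.
V = (1/n) R^(2/3) √S = (1/0.028) × 0.9911^(2/3) × √0.02 = 5.021 m/s. Hydraulic depth D_h = A/T = 7.188/5.508 = 1.305 m.
Froude number Fr = V/√(g·D_h) = 5.021/√(9.81×1.305) = 1.4, which is greater than 1, so the flow is supercritical.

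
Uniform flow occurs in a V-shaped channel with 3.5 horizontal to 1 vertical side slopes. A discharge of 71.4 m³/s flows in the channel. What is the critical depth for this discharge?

y_c = 2.43 m

At critical depth, Q² T / (g A³) = 1, i.e. A³/T = Q²/g = 71.4²/9.81 = 519.7.
Trying y = 3 m: A³/T = 1488 — high.
Trying y = 1.91 m: A³/T = 155.7 — low.
Trying y = 2.43 m: A³/T = 519 — ≈ 519.7.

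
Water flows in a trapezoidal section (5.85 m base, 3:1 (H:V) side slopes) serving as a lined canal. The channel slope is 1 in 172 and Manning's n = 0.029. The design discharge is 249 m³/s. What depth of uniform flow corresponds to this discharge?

Manning's equation rearranged: A R^(2/3) = nQ / (1·√S) = 0.029 × 249 / (√0.005814) = 94.7.
Try y = 2.95 m: A R^(2/3) = 63.44 — too small.
Try y = 4.5 m: A R^(2/3) = 162 — too large.
Try y = 3.54 m: A R^(2/3) = 94.54 — ≈ 94.7.

y_n = 3.54 m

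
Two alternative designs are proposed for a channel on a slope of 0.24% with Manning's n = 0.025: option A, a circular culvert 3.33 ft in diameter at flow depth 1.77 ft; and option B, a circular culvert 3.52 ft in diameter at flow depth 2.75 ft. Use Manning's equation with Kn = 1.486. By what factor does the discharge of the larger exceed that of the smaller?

Channel A: For a circular section of diameter D = 3.33 ft at depth y = 1.77 ft, the central angle is θ = 2 arccos(1 − 2y/D) = 3.268 rad. Then A = (D²/8)(θ − sin θ) = 4.704 ft² and P = Dθ/2 = 5.441 ft. Hydraulic radius R = A/P = 4.704/5.441 = 0.8646 ft. Q_A = (1.486/0.025)·4.704·0.8646^(2/3)·√0.0024 = 12.43 ft³/s.
Channel B: For a circular section of diameter D = 3.52 ft at depth y = 2.75 ft, the central angle is θ = 2 arccos(1 − 2y/D) = 4.336 rad. Then A = (D²/8)(θ − sin θ) = 8.157 ft² and P = Dθ/2 = 7.632 ft. Hydraulic radius R = A/P = 8.157/7.632 = 1.069 ft. Q_B = (1.486/0.025)·8.157·1.069^(2/3)·√0.0024 = 24.83 ft³/s.
The larger discharge is 24.83 ft³/s and the smaller is 12.43 ft³/s; the ratio is 2.

2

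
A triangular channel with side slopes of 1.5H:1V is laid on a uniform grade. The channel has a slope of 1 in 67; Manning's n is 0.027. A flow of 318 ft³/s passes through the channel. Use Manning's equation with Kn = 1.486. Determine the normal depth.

Manning's equation rearranged: A R^(2/3) = nQ / (1.486·√S) = 0.027 × 318 / (1.486 × √0.01493) = 47.29.
At y = 3.12 ft: A R^(2/3) = 17.37 — too small.
At y = 5.43 ft: A R^(2/3) = 76.14 — too large.
At y = 4.54 ft: A R^(2/3) = 47.24 — close enough.

y_n = 4.54 ft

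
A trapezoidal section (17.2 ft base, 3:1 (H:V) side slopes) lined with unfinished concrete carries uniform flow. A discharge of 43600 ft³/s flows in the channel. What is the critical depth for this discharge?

At critical depth, Q² T / (g A³) = 1, i.e. A³/T = Q²/g = 43600²/32.2 = 59040000.
Trying y = 29.5 ft: A³/T = 156100000 — too large.
Trying y = 23.8 ft: A³/T = 58600000 — matches.

y_c = 23.8 ft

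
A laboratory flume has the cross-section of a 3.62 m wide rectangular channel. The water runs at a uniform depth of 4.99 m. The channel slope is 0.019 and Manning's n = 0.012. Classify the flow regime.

supercritical

Flow area A = b·y = 3.62 × 4.99 = 18.06 m². Wetted perimeter P = b + 2y = 3.62 + 2×4.99 = 13.6 m.
Hydraulic radius R = A/P = 18.06/13.6 = 1.328 m.
V = (1/n) R^(2/3) √S = (1/0.012) × 1.328^(2/3) × √0.019 = 13.88 m/s. Hydraulic depth D_h = A/T = 18.06/3.62 = 4.99 m.
Froude number Fr = V/√(g·D_h) = 13.88/√(9.81×4.99) = 1.98, which is greater than 1, so the flow is supercritical.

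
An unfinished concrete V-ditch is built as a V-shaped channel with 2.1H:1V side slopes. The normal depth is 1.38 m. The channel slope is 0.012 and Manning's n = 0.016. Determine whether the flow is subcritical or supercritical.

For a triangular section with side slope z = 2.1: A = zy² = 2.1×1.38² = 3.999 m²; P = 2y√(1+z²) = 2×1.38×2.326 = 6.42 m.
Hydraulic radius R = A/P = 3.999/6.42 = 0.623 m.
V = (1/n) R^(2/3) √S = (1/0.016) × 0.623^(2/3) × √0.012 = 4.994 m/s. Hydraulic depth D_h = A/T = 3.999/5.796 = 0.69 m.
Froude number Fr = V/√(g·D_h) = 4.994/√(9.81×0.69) = 1.92, which is greater than 1, so the flow is supercritical.

supercritical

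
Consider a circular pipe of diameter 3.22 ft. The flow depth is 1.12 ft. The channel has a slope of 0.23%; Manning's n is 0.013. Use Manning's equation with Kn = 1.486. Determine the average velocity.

V = 3.99 ft/s

For a circular section of diameter D = 3.22 ft at depth y = 1.12 ft, the central angle is θ = 2 arccos(1 − 2y/D) = 2.523 rad. Then A = (D²/8)(θ − sin θ) = 2.519 ft² and P = Dθ/2 = 4.062 ft.
Hydraulic radius R = A/P = 2.519/4.062 = 0.62 ft.
From Manning's equation, V = (1.486/n) R^(2/3) S^(1/2) = (1.486/0.013) × 0.62^(2/3) × 0.0023^(1/2) = 3.99 ft/s.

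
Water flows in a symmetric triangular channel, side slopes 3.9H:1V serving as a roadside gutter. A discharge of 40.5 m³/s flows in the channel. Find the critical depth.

y_c = 1.86 m

At critical depth, Q² T / (g A³) = 1, i.e. A³/T = Q²/g = 40.5²/9.81 = 167.2.
Trying y = 2.06 m: A³/T = 282.1 — high.
Trying y = 1.86 m: A³/T = 169.3 — matches.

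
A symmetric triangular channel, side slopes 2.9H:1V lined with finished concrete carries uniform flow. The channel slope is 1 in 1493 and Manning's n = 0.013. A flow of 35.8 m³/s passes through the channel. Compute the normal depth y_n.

Manning's equation rearranged: A R^(2/3) = nQ / (1·√S) = 0.013 × 35.8 / (√0.0006698) = 17.98.
At y = 1.89 m: A R^(2/3) = 9.609 — too small.
At y = 2.71 m: A R^(2/3) = 25.12 — too large.
At y = 2.39 m: A R^(2/3) = 17.97 — close enough.

y_n = 2.39 m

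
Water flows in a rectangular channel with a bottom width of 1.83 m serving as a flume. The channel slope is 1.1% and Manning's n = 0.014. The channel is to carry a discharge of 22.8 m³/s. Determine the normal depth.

Manning's equation rearranged: A R^(2/3) = nQ / (1·√S) = 0.014 × 22.8 / (√0.011) = 3.043.
At y = 1.77 m: A R^(2/3) = 2.312 — short.
At y = 2.73 m: A R^(2/3) = 3.883 — over.
At y = 2.22 m: A R^(2/3) = 3.042 — matches.

y_n = 2.22 m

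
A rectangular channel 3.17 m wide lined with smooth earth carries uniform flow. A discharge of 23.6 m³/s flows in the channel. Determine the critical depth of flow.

For a rectangular channel, critical depth y_c = (q²/g)^(1/3) where q = Q/b = 23.6/3.17 = 7.445 m²/s.
So y_c = (7.445²/9.81)^(1/3) = 1.78 m.

y_c = 1.78 m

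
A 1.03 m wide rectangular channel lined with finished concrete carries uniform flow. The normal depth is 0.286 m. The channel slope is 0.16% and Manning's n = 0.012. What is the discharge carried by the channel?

Q = 0.318 m³/s

Flow area A = b·y = 1.03 × 0.286 = 0.2946 m². Wetted perimeter P = b + 2y = 1.03 + 2×0.286 = 1.602 m.
Hydraulic radius R = A/P = 0.2946/1.602 = 0.1839 m.
Manning's equation: Q = (1/n) A R^(2/3) S^(1/2) = (1/0.012) × 0.2946 × 0.1839^(2/3) × 0.0016^(1/2) = 0.318 m³/s.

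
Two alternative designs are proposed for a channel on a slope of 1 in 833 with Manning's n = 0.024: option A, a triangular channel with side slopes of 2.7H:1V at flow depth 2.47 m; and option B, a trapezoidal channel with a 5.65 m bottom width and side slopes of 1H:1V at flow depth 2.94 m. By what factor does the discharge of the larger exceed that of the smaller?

Channel A: For a triangular section with side slope z = 2.7: A = zy² = 2.7×2.47² = 16.47 m²; P = 2y√(1+z²) = 2×2.47×2.879 = 14.22 m. Hydraulic radius R = A/P = 16.47/14.22 = 1.158 m. Q_A = (1/0.024)·16.47·1.158^(2/3)·√0.0012 = 26.23 m³/s.
Channel B: With bottom width b = 5.65 m and side slope z = 1: A = (b + zy)y = (5.65 + 1×2.94)×2.94 = 25.25 m²; P = b + 2y√(1+z²) = 5.65 + 2×2.94×1.414 = 13.97 m. Hydraulic radius R = A/P = 25.25/13.97 = 1.808 m. Q_B = (1/0.024)·25.25·1.808^(2/3)·√0.0012 = 54.12 m³/s.
The larger discharge is 54.12 m³/s and the smaller is 26.23 m³/s; the ratio is 2.06.

2.06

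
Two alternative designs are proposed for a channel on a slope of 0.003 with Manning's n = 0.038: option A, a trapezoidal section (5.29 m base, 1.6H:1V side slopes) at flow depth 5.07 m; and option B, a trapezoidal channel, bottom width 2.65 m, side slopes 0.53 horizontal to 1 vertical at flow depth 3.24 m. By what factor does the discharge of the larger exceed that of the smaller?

7.53

Channel A: With bottom width b = 5.29 m and side slope z = 1.6: A = (b + zy)y = (5.29 + 1.6×5.07)×5.07 = 67.95 m²; P = b + 2y√(1+z²) = 5.29 + 2×5.07×1.887 = 24.42 m. Hydraulic radius R = A/P = 67.95/24.42 = 2.782 m. Q_A = (1/0.038)·67.95·2.782^(2/3)·√0.003 = 193.7 m³/s.
Channel B: With bottom width b = 2.65 m and side slope z = 0.53: A = (b + zy)y = (2.65 + 0.53×3.24)×3.24 = 14.15 m²; P = b + 2y√(1+z²) = 2.65 + 2×3.24×1.132 = 9.984 m. Hydraulic radius R = A/P = 14.15/9.984 = 1.417 m. Q_B = (1/0.038)·14.15·1.417^(2/3)·√0.003 = 25.73 m³/s.
The larger discharge is 193.7 m³/s and the smaller is 25.73 m³/s; the ratio is 7.53.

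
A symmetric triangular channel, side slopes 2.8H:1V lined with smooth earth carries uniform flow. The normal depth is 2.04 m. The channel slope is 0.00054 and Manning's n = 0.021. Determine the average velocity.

For a triangular section with side slope z = 2.8: A = zy² = 2.8×2.04² = 11.65 m²; P = 2y√(1+z²) = 2×2.04×2.973 = 12.13 m.
Hydraulic radius R = A/P = 11.65/12.13 = 0.9606 m.
From Manning's equation, V = (1/n) R^(2/3) S^(1/2) = (1/0.021) × 0.9606^(2/3) × 0.00054^(1/2) = 1.08 m/s.

V = 1.08 m/s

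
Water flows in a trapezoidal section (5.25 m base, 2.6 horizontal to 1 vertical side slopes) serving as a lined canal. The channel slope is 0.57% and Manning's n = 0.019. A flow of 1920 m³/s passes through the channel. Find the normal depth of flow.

y_n = 7.63 m

Manning's equation rearranged: A R^(2/3) = nQ / (1·√S) = 0.019 × 1920 / (√0.0057) = 483.2.
Try y = 6.5 m: A R^(2/3) = 330.1 — too small.
Try y = 9.57 m: A R^(2/3) = 834.6 — too large.
Try y = 7.63 m: A R^(2/3) = 483 — matches.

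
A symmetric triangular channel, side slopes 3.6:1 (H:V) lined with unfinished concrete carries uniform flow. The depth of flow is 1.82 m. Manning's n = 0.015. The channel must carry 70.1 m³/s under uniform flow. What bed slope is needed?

For a triangular section with side slope z = 3.6: A = zy² = 3.6×1.82² = 11.92 m²; P = 2y√(1+z²) = 2×1.82×3.736 = 13.6 m.
Hydraulic radius R = A/P = 11.92/13.6 = 0.8768 m.
From Manning's equation, S = [nQ / (1 A R^(2/3))]² = [0.015 × 70.1 / (1 × 11.92 × 0.8768^(2/3))]² = 0.00927.

S = 0.00927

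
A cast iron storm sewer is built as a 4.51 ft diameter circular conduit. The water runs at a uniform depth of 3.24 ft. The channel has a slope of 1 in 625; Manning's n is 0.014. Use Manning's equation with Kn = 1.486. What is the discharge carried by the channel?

For a circular section of diameter D = 4.51 ft at depth y = 3.24 ft, the central angle is θ = 2 arccos(1 − 2y/D) = 4.046 rad. Then A = (D²/8)(θ − sin θ) = 12.28 ft² and P = Dθ/2 = 9.123 ft.
Hydraulic radius R = A/P = 12.28/9.123 = 1.347 ft.
Manning's equation: Q = (1.486/n) A R^(2/3) S^(1/2) = (1.486/0.014) × 12.28 × 1.347^(2/3) × 0.0016^(1/2) = 63.6 ft³/s.

Q = 63.6 ft³/s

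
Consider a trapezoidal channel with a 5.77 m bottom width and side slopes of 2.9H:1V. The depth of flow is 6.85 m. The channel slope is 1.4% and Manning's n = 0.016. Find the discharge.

With bottom width b = 5.77 m and side slope z = 2.9: A = (b + zy)y = (5.77 + 2.9×6.85)×6.85 = 175.6 m²; P = b + 2y√(1+z²) = 5.77 + 2×6.85×3.068 = 47.8 m.
Hydraulic radius R = A/P = 175.6/47.8 = 3.674 m.
Manning's equation: Q = (1/n) A R^(2/3) S^(1/2) = (1/0.016) × 175.6 × 3.674^(2/3) × 0.014^(1/2) = 3090 m³/s.

Q = 3090 m³/s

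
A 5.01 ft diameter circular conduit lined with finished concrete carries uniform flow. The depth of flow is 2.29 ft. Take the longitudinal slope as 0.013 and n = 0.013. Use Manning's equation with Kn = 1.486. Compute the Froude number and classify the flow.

For a circular section of diameter D = 5.01 ft at depth y = 2.29 ft, the central angle is θ = 2 arccos(1 − 2y/D) = 2.97 rad. Then A = (D²/8)(θ − sin θ) = 8.781 ft² and P = Dθ/2 = 7.439 ft.
Hydraulic radius R = A/P = 8.781/7.439 = 1.18 ft.
V = (1.486/n) R^(2/3) √S = (1.486/0.013) × 1.18^(2/3) × √0.013 = 14.56 ft/s. Hydraulic depth D_h = A/T = 8.781/4.992 = 1.759 ft.
Froude number Fr = V/√(g·D_h) = 14.56/√(32.2×1.759) = 1.93, which is greater than 1, so the flow is supercritical.

supercritical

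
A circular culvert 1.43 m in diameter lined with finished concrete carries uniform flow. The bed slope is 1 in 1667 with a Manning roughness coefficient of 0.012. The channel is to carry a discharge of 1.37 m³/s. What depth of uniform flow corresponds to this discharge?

Manning's equation rearranged: A R^(2/3) = nQ / (1·√S) = 0.012 × 1.37 / (√0.0005999) = 0.6712.
At y = 1.08 m: A R^(2/3) = 0.7437 — over.
At y = 0.686 m: A R^(2/3) = 0.3768 — short.
At y = 0.994 m: A R^(2/3) = 0.6711 — close enough.

y_n = 0.994 m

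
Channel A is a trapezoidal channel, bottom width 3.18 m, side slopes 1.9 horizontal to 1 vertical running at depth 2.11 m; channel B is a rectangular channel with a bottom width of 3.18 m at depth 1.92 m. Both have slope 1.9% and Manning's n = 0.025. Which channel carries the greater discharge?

channel A

Channel A: With bottom width b = 3.18 m and side slope z = 1.9: A = (b + zy)y = (3.18 + 1.9×2.11)×2.11 = 15.17 m²; P = b + 2y√(1+z²) = 3.18 + 2×2.11×2.147 = 12.24 m. Hydraulic radius R = A/P = 15.17/12.24 = 1.239 m. Q_A = (1/0.025)·15.17·1.239^(2/3)·√0.019 = 96.49 m³/s.
Channel B: Flow area A = b·y = 3.18 × 1.92 = 6.106 m². Wetted perimeter P = b + 2y = 3.18 + 2×1.92 = 7.02 m. Hydraulic radius R = A/P = 6.106/7.02 = 0.8697 m. Q_B = (1/0.025)·6.106·0.8697^(2/3)·√0.019 = 30.67 m³/s.
Q_A = 96.49 m³/s vs Q_B = 30.67 m³/s, so channel A carries more.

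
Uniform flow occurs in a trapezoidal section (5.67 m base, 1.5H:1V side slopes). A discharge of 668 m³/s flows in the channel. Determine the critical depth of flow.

At critical depth, Q² T / (g A³) = 1, i.e. A³/T = Q²/g = 668²/9.81 = 45490.
Trying y = 7.51 m: A³/T = 72950 — high.
Trying y = 4.75 m: A³/T = 11270 — low.
Trying y = 6.71 m: A³/T = 45620 — ≈ 45490.

y_c = 6.71 m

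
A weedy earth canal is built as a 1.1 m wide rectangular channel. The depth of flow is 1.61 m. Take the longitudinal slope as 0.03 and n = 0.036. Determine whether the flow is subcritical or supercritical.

Flow area A = b·y = 1.1 × 1.61 = 1.771 m². Wetted perimeter P = b + 2y = 1.1 + 2×1.61 = 4.32 m.
Hydraulic radius R = A/P = 1.771/4.32 = 0.41 m.
V = (1/n) R^(2/3) √S = (1/0.036) × 0.41^(2/3) × √0.03 = 2.655 m/s. Hydraulic depth D_h = A/T = 1.771/1.1 = 1.61 m.
Froude number Fr = V/√(g·D_h) = 2.655/√(9.81×1.61) = 0.668, which is less than 1, so the flow is subcritical.

subcritical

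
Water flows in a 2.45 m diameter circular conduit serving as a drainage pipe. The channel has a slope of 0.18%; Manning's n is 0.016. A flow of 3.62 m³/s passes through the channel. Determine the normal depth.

Manning's equation rearranged: A R^(2/3) = nQ / (1·√S) = 0.016 × 3.62 / (√0.0018) = 1.365.
Try y = 0.917 m: A R^(2/3) = 1.014 — too small.
Try y = 1.23 m: A R^(2/3) = 1.712 — too large.
Try y = 1.08 m: A R^(2/3) = 1.365 — ≈ 1.365.

y_n = 1.08 m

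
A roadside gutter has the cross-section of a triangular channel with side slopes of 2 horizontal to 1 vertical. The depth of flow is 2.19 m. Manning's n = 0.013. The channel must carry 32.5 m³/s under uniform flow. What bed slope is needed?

S = 0.00199

For a triangular section with side slope z = 2: A = zy² = 2×2.19² = 9.592 m²; P = 2y√(1+z²) = 2×2.19×2.236 = 9.794 m.
Hydraulic radius R = A/P = 9.592/9.794 = 0.9794 m.
From Manning's equation, S = [nQ / (1 A R^(2/3))]² = [0.013 × 32.5 / (1 × 9.592 × 0.9794^(2/3))]² = 0.00199.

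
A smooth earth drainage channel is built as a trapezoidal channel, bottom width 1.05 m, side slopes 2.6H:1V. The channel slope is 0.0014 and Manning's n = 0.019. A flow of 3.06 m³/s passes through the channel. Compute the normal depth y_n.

Manning's equation rearranged: A R^(2/3) = nQ / (1·√S) = 0.019 × 3.06 / (√0.0014) = 1.554.
Trying y = 0.993 m: A R^(2/3) = 2.415 — over.
Trying y = 0.678 m: A R^(2/3) = 1.027 — short.
Trying y = 0.817 m: A R^(2/3) = 1.552 — matches.

y_n = 0.817 m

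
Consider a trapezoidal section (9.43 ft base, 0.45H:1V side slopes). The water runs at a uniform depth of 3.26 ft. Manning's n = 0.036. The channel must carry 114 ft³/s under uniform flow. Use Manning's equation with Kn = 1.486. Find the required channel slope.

With bottom width b = 9.43 ft and side slope z = 0.45: A = (b + zy)y = (9.43 + 0.45×3.26)×3.26 = 35.52 ft²; P = b + 2y√(1+z²) = 9.43 + 2×3.26×1.097 = 16.58 ft.
Hydraulic radius R = A/P = 35.52/16.58 = 2.143 ft.
From Manning's equation, S = [nQ / (1.486 A R^(2/3))]² = [0.036 × 114 / (1.486 × 35.52 × 2.143^(2/3))]² = 0.00219.

S = 0.00219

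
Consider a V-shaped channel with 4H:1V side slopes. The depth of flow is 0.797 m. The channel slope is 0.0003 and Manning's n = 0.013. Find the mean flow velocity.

V = 0.707 m/s

For a triangular section with side slope z = 4: A = zy² = 4×0.797² = 2.541 m²; P = 2y√(1+z²) = 2×0.797×4.123 = 6.572 m.
Hydraulic radius R = A/P = 2.541/6.572 = 0.3866 m.
From Manning's equation, V = (1/n) R^(2/3) S^(1/2) = (1/0.013) × 0.3866^(2/3) × 0.0003^(1/2) = 0.707 m/s.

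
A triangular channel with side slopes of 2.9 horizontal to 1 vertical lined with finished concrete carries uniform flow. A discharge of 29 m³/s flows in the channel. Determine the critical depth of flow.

y_c = 1.83 m

At critical depth, Q² T / (g A³) = 1, i.e. A³/T = Q²/g = 29²/9.81 = 85.73.
Trying y = 1.62 m: A³/T = 46.92 — low.
Trying y = 2.09 m: A³/T = 167.7 — high.
Trying y = 1.83 m: A³/T = 86.3 — close enough.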